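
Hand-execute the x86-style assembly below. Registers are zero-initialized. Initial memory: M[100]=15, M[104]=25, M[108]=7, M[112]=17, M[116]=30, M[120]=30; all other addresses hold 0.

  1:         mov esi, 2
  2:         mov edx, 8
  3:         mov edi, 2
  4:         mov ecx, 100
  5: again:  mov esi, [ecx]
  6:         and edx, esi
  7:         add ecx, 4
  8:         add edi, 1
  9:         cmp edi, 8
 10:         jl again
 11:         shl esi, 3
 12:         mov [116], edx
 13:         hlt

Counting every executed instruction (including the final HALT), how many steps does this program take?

43

mov esi, 2 → esi=2
mov edx, 8 → edx=8
mov edi, 2 → edi=2
mov ecx, 100 → ecx=100
mov esi, [ecx] → esi=M[100]=15
and edx, esi → edx=8&15=8
add ecx, 4 → ecx=100+4=104
add edi, 1 → edi=2+1=3
cmp edi, 8  (cmp 3,8)
jl again: taken
mov esi, [ecx] → esi=M[104]=25
and edx, esi → edx=8&25=8
add ecx, 4 → ecx=104+4=108
add edi, 1 → edi=3+1=4
cmp edi, 8  (cmp 4,8)
jl again: taken
mov esi, [ecx] → esi=M[108]=7
and edx, esi → edx=8&7=0
add ecx, 4 → ecx=108+4=112
add edi, 1 → edi=4+1=5
cmp edi, 8  (cmp 5,8)
jl again: taken
mov esi, [ecx] → esi=M[112]=17
and edx, esi → edx=0&17=0
add ecx, 4 → ecx=112+4=116
add edi, 1 → edi=5+1=6
cmp edi, 8  (cmp 6,8)
jl again: taken
mov esi, [ecx] → esi=M[116]=30
and edx, esi → edx=0&30=0
add ecx, 4 → ecx=116+4=120
add edi, 1 → edi=6+1=7
cmp edi, 8  (cmp 7,8)
jl again: taken
mov esi, [ecx] → esi=M[120]=30
and edx, esi → edx=0&30=0
add ecx, 4 → ecx=120+4=124
add edi, 1 → edi=7+1=8
cmp edi, 8  (cmp 8,8)
jl again: not taken
shl esi, 3 → esi=30<<3=240
mov [116], edx → M[116]=0
halt.
Total executed instructions: 43.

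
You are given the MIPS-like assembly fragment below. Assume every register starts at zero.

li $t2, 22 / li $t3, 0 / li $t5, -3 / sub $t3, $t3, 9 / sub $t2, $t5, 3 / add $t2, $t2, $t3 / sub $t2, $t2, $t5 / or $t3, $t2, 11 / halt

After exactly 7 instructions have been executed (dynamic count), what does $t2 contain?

-12

li $t2, 22 → $t2=22
li $t3, 0 → $t3=0
li $t5, -3 → $t5=-3
sub $t3, $t3, 9 → $t3=0-9=-9
sub $t2, $t5, 3 → $t2=(-3)-3=-6
add $t2, $t2, $t3 → $t2=(-6)+(-9)=-15
sub $t2, $t2, $t5 → $t2=(-15)-(-3)=-12
After step 7: $t2 = -12.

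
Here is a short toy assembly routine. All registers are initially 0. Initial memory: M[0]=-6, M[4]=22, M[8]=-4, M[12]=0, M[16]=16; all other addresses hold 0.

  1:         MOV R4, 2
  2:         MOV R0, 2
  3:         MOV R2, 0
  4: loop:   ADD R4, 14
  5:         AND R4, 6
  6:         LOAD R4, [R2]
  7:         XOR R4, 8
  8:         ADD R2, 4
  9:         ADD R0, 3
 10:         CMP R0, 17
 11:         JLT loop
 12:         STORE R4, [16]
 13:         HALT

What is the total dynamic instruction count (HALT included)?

45

MOV R4, 2 → R4=2
MOV R0, 2 → R0=2
MOV R2, 0 → R2=0
ADD R4, 14 → R4=2+14=16
AND R4, 6 → R4=16&6=0
LOAD R4, [R2] → R4=M[0]=-6
XOR R4, 8 → R4=(-6)^8=-14
ADD R2, 4 → R2=0+4=4
ADD R0, 3 → R0=2+3=5
CMP R0, 17  (cmp 5,17)
JLT loop: taken
ADD R4, 14 → R4=(-14)+14=0
AND R4, 6 → R4=0&6=0
LOAD R4, [R2] → R4=M[4]=22
XOR R4, 8 → R4=22^8=30
ADD R2, 4 → R2=4+4=8
ADD R0, 3 → R0=5+3=8
CMP R0, 17  (cmp 8,17)
JLT loop: taken
ADD R4, 14 → R4=30+14=44
AND R4, 6 → R4=44&6=4
LOAD R4, [R2] → R4=M[8]=-4
XOR R4, 8 → R4=(-4)^8=-12
ADD R2, 4 → R2=8+4=12
ADD R0, 3 → R0=8+3=11
CMP R0, 17  (cmp 11,17)
JLT loop: taken
ADD R4, 14 → R4=(-12)+14=2
AND R4, 6 → R4=2&6=2
LOAD R4, [R2] → R4=M[12]=0
XOR R4, 8 → R4=0^8=8
ADD R2, 4 → R2=12+4=16
ADD R0, 3 → R0=11+3=14
CMP R0, 17  (cmp 14,17)
JLT loop: taken
ADD R4, 14 → R4=8+14=22
AND R4, 6 → R4=22&6=6
LOAD R4, [R2] → R4=M[16]=16
XOR R4, 8 → R4=16^8=24
ADD R2, 4 → R2=16+4=20
ADD R0, 3 → R0=14+3=17
CMP R0, 17  (cmp 17,17)
JLT loop: not taken
STORE R4, [16] → M[16]=24
halt.
Total executed instructions: 45.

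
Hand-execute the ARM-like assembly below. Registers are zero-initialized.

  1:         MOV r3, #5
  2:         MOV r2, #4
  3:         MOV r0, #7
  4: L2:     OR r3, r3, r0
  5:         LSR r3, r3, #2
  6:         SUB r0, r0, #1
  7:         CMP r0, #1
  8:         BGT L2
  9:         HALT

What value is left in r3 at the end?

0

r3=5
r2=4
r0=7
r3=5|7=7
r3=7>>2=1
r0=7-1=6
CMP r0, #1  (cmp 6,1)
BGT L2: taken
r3=1|6=7
r3=7>>2=1
r0=6-1=5
CMP r0, #1  (cmp 5,1)
BGT L2: taken
r3=1|5=5
r3=5>>2=1
r0=5-1=4
CMP r0, #1  (cmp 4,1)
BGT L2: taken
r3=1|4=5
r3=5>>2=1
r0=4-1=3
CMP r0, #1  (cmp 3,1)
BGT L2: taken
r3=1|3=3
r3=3>>2=0
r0=3-1=2
CMP r0, #1  (cmp 2,1)
BGT L2: taken
r3=0|2=2
r3=2>>2=0
r0=2-1=1
CMP r0, #1  (cmp 1,1)
BGT L2: not taken
halt.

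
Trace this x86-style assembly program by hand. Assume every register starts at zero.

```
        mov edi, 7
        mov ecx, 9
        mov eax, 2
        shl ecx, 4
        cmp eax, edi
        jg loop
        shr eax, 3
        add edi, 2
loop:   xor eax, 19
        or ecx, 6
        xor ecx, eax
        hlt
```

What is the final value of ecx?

133

edi=7
ecx=9
eax=2
ecx=9<<4=144
cmp eax, edi  (cmp 2,7)
jg loop: not taken
eax=2>>3=0
edi=7+2=9
eax=0^19=19
ecx=144|6=150
ecx=150^19=133
halt.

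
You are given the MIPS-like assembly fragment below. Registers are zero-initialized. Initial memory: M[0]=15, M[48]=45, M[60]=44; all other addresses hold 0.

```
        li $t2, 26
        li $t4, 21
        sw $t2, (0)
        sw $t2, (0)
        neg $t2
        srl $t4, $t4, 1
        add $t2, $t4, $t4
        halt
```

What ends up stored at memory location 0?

26

li $t2, 26 → $t2=26
li $t4, 21 → $t4=21
sw $t2, (0) → M[0]=26
sw $t2, (0) → M[0]=26
neg $t2 → $t2=-(26)=-26
srl $t4, $t4, 1 → $t4=21>>1=10
add $t2, $t4, $t4 → $t2=10+10=20
halt.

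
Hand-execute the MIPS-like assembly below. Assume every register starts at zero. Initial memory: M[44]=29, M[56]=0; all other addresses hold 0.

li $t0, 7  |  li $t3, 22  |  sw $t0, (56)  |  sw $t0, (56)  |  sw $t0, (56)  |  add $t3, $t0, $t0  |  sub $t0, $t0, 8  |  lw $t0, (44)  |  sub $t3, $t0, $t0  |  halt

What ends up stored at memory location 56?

7

li $t0, 7 → $t0=7
li $t3, 22 → $t3=22
sw $t0, (56) → M[56]=7
sw $t0, (56) → M[56]=7
sw $t0, (56) → M[56]=7
add $t3, $t0, $t0 → $t3=7+7=14
sub $t0, $t0, 8 → $t0=7-8=-1
lw $t0, (44) → $t0=M[44]=29
sub $t3, $t0, $t0 → $t3=29-29=0
halt.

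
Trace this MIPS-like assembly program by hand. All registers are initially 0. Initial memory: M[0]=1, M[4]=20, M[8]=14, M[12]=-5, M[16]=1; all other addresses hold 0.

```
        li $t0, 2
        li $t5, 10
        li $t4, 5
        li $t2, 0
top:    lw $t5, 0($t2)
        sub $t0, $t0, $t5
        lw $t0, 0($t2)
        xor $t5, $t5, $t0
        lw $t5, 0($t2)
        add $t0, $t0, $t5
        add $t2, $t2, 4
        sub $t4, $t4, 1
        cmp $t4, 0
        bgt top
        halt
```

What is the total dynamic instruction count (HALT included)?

$t0=2
$t5=10
$t4=5
$t2=0
$t5=M[0]=1
$t0=2-1=1
$t0=M[0]=1
$t5=1^1=0
$t5=M[0]=1
$t0=1+1=2
$t2=0+4=4
$t4=5-1=4
cmp $t4, 0  (cmp 4,0)
bgt top: taken
$t5=M[4]=20
$t0=2-20=-18
$t0=M[4]=20
$t5=20^20=0
$t5=M[4]=20
$t0=20+20=40
$t2=4+4=8
$t4=4-1=3
cmp $t4, 0  (cmp 3,0)
bgt top: taken
$t5=M[8]=14
$t0=40-14=26
$t0=M[8]=14
$t5=14^14=0
$t5=M[8]=14
$t0=14+14=28
$t2=8+4=12
$t4=3-1=2
cmp $t4, 0  (cmp 2,0)
bgt top: taken
$t5=M[12]=-5
$t0=28-(-5)=33
$t0=M[12]=-5
$t5=(-5)^(-5)=0
$t5=M[12]=-5
$t0=(-5)+(-5)=-10
$t2=12+4=16
$t4=2-1=1
cmp $t4, 0  (cmp 1,0)
bgt top: taken
$t5=M[16]=1
$t0=(-10)-1=-11
$t0=M[16]=1
$t5=1^1=0
$t5=M[16]=1
$t0=1+1=2
$t2=16+4=20
$t4=1-1=0
cmp $t4, 0  (cmp 0,0)
bgt top: not taken
halt.
Total executed instructions: 55.

55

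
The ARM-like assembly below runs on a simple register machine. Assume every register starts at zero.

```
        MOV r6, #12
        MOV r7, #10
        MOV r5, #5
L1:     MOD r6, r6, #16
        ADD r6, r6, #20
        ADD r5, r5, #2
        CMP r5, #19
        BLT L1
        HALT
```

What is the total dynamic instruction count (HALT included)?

39

r6=12
r7=10
r5=5
r6=12%16=12
r6=12+20=32
r5=5+2=7
CMP r5, #19  (cmp 7,19)
BLT L1: taken
r6=32%16=0
r6=0+20=20
r5=7+2=9
CMP r5, #19  (cmp 9,19)
BLT L1: taken
r6=20%16=4
r6=4+20=24
r5=9+2=11
CMP r5, #19  (cmp 11,19)
BLT L1: taken
r6=24%16=8
r6=8+20=28
r5=11+2=13
CMP r5, #19  (cmp 13,19)
BLT L1: taken
r6=28%16=12
r6=12+20=32
r5=13+2=15
CMP r5, #19  (cmp 15,19)
BLT L1: taken
r6=32%16=0
r6=0+20=20
r5=15+2=17
CMP r5, #19  (cmp 17,19)
BLT L1: taken
r6=20%16=4
r6=4+20=24
r5=17+2=19
CMP r5, #19  (cmp 19,19)
BLT L1: not taken
halt.
Total executed instructions: 39.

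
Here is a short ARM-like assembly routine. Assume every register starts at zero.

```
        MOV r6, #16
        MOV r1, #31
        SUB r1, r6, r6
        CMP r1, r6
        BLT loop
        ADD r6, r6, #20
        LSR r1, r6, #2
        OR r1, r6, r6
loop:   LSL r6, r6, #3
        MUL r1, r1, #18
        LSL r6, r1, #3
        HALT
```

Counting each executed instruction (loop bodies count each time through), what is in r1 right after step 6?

0

r6=16
r1=31
r1=16-16=0
CMP r1, r6  (cmp 0,16)
BLT loop: taken
r6=16<<3=128
After step 6: r1 = 0.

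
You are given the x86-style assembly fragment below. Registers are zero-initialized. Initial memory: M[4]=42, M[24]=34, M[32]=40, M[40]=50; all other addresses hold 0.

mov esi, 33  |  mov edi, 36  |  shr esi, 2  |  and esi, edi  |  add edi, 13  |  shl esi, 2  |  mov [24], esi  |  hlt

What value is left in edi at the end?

49

mov esi, 33 → esi=33
mov edi, 36 → edi=36
shr esi, 2 → esi=33>>2=8
and esi, edi → esi=8&36=0
add edi, 13 → edi=36+13=49
shl esi, 2 → esi=0<<2=0
mov [24], esi → M[24]=0
halt.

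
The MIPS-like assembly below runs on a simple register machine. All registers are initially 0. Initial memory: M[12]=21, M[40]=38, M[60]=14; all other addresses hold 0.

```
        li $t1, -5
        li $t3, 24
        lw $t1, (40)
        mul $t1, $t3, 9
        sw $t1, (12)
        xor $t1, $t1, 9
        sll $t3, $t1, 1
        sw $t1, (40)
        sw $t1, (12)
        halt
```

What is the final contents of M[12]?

after li $t1, -5: $t1=-5
after li $t3, 24: $t3=24
after lw $t1, (40): $t1=M[40]=38
after mul $t1, $t3, 9: $t1=24*9=216
sw $t1, (12) → M[12]=216
after xor $t1, $t1, 9: $t1=216^9=209
after sll $t3, $t1, 1: $t3=209<<1=418
sw $t1, (40) → M[40]=209
sw $t1, (12) → M[12]=209
halt.

209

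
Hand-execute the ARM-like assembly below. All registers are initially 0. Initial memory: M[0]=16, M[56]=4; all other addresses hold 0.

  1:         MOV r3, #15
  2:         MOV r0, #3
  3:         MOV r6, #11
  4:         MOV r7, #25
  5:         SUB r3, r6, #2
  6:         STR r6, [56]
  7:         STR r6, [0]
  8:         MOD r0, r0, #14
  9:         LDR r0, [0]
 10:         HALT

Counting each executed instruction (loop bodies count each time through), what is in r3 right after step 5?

r3=15
r0=3
r6=11
r7=25
r3=11-2=9
After step 5: r3 = 9.

9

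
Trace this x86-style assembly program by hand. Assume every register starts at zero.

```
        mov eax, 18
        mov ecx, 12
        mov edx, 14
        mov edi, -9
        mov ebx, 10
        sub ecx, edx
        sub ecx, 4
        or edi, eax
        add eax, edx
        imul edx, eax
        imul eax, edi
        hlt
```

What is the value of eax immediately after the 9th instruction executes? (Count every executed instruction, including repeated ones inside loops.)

eax=18
ecx=12
edx=14
edi=-9
ebx=10
ecx=12-14=-2
ecx=(-2)-4=-6
edi=(-9)|18=-9
eax=18+14=32
After step 9: eax = 32.

32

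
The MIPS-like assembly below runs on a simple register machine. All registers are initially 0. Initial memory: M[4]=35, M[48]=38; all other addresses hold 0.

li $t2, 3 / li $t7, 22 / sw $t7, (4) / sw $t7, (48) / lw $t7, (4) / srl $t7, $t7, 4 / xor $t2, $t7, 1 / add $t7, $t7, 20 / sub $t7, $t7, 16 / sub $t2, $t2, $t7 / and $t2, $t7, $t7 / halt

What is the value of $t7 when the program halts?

after li $t2, 3: $t2=3
after li $t7, 22: $t7=22
sw $t7, (4) → M[4]=22
sw $t7, (48) → M[48]=22
after lw $t7, (4): $t7=M[4]=22
after srl $t7, $t7, 4: $t7=22>>4=1
after xor $t2, $t7, 1: $t2=1^1=0
after add $t7, $t7, 20: $t7=1+20=21
after sub $t7, $t7, 16: $t7=21-16=5
after sub $t2, $t2, $t7: $t2=0-5=-5
after and $t2, $t7, $t7: $t2=5&5=5
halt.

5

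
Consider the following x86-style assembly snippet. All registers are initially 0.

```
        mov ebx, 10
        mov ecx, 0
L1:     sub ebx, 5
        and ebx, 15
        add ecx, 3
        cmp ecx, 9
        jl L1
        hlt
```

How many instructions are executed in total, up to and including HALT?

18

after mov ebx, 10: ebx=10
after mov ecx, 0: ecx=0
after sub ebx, 5: ebx=10-5=5
after and ebx, 15: ebx=5&15=5
after add ecx, 3: ecx=0+3=3
cmp ecx, 9  (cmp 3,9)
jl L1: taken
after sub ebx, 5: ebx=5-5=0
after and ebx, 15: ebx=0&15=0
after add ecx, 3: ecx=3+3=6
cmp ecx, 9  (cmp 6,9)
jl L1: taken
after sub ebx, 5: ebx=0-5=-5
after and ebx, 15: ebx=(-5)&15=11
after add ecx, 3: ecx=6+3=9
cmp ecx, 9  (cmp 9,9)
jl L1: not taken
halt.
Total executed instructions: 18.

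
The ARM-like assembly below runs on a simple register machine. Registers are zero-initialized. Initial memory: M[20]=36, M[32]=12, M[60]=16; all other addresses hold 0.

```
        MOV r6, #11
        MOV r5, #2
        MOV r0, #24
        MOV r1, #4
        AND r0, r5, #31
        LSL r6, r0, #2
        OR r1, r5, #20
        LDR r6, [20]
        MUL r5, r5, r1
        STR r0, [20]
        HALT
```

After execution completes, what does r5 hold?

MOV r6, #11 → r6=11
MOV r5, #2 → r5=2
MOV r0, #24 → r0=24
MOV r1, #4 → r1=4
AND r0, r5, #31 → r0=2&31=2
LSL r6, r0, #2 → r6=2<<2=8
OR r1, r5, #20 → r1=2|20=22
LDR r6, [20] → r6=M[20]=36
MUL r5, r5, r1 → r5=2*22=44
STR r0, [20] → M[20]=2
halt.

44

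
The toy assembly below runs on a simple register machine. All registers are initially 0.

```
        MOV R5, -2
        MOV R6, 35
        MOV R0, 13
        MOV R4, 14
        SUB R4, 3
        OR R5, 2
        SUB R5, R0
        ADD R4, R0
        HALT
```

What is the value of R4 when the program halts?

24

MOV R5, -2 → R5=-2
MOV R6, 35 → R6=35
MOV R0, 13 → R0=13
MOV R4, 14 → R4=14
SUB R4, 3 → R4=14-3=11
OR R5, 2 → R5=(-2)|2=-2
SUB R5, R0 → R5=(-2)-13=-15
ADD R4, R0 → R4=11+13=24
halt.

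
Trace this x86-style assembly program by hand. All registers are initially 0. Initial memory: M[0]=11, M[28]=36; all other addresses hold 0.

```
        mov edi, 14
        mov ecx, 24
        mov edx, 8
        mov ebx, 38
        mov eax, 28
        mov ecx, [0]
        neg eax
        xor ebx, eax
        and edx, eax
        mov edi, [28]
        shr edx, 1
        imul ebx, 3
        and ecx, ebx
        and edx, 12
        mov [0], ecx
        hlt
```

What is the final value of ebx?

mov edi, 14 → edi=14
mov ecx, 24 → ecx=24
mov edx, 8 → edx=8
mov ebx, 38 → ebx=38
mov eax, 28 → eax=28
mov ecx, [0] → ecx=M[0]=11
neg eax → eax=-(28)=-28
xor ebx, eax → ebx=38^(-28)=-62
and edx, eax → edx=8&(-28)=0
mov edi, [28] → edi=M[28]=36
shr edx, 1 → edx=0>>1=0
imul ebx, 3 → ebx=(-62)*3=-186
and ecx, ebx → ecx=11&(-186)=2
and edx, 12 → edx=0&12=0
mov [0], ecx → M[0]=2
halt.

-186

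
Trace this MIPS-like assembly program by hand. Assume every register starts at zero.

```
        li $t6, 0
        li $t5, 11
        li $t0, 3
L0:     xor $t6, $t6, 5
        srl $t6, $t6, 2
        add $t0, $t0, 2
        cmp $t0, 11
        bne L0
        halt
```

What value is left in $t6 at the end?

$t6=0
$t5=11
$t0=3
$t6=0^5=5
$t6=5>>2=1
$t0=3+2=5
cmp $t0, 11  (cmp 5,11)
bne L0: taken
$t6=1^5=4
$t6=4>>2=1
$t0=5+2=7
cmp $t0, 11  (cmp 7,11)
bne L0: taken
$t6=1^5=4
$t6=4>>2=1
$t0=7+2=9
cmp $t0, 11  (cmp 9,11)
bne L0: taken
$t6=1^5=4
$t6=4>>2=1
$t0=9+2=11
cmp $t0, 11  (cmp 11,11)
bne L0: not taken
halt.

1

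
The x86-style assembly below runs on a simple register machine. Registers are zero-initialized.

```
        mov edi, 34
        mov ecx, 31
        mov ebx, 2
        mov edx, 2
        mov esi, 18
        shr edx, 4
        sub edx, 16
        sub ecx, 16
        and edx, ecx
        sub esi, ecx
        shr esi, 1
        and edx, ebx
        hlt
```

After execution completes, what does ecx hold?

after mov edi, 34: edi=34
after mov ecx, 31: ecx=31
after mov ebx, 2: ebx=2
after mov edx, 2: edx=2
after mov esi, 18: esi=18
after shr edx, 4: edx=2>>4=0
after sub edx, 16: edx=0-16=-16
after sub ecx, 16: ecx=31-16=15
after and edx, ecx: edx=(-16)&15=0
after sub esi, ecx: esi=18-15=3
after shr esi, 1: esi=3>>1=1
after and edx, ebx: edx=0&2=0
halt.

15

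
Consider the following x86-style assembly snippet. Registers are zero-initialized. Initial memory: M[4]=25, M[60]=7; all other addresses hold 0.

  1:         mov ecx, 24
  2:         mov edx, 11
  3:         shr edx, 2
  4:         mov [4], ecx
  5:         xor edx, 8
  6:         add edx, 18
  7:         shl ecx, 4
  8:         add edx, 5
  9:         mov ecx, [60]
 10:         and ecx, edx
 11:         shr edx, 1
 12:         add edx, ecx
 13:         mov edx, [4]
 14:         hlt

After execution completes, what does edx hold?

24

ecx=24
edx=11
edx=11>>2=2
mov [4], ecx → M[4]=24
edx=2^8=10
edx=10+18=28
ecx=24<<4=384
edx=28+5=33
ecx=M[60]=7
ecx=7&33=1
edx=33>>1=16
edx=16+1=17
edx=M[4]=24
halt.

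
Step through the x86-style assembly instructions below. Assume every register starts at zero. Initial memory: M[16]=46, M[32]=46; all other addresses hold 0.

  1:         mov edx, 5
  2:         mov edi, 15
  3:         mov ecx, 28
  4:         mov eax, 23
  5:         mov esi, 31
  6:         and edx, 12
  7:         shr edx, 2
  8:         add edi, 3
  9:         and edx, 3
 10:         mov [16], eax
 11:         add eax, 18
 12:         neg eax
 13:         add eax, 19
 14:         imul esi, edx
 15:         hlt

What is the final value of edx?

1

edx=5
edi=15
ecx=28
eax=23
esi=31
edx=5&12=4
edx=4>>2=1
edi=15+3=18
edx=1&3=1
mov [16], eax → M[16]=23
eax=23+18=41
eax=-(41)=-41
eax=(-41)+19=-22
esi=31*1=31
halt.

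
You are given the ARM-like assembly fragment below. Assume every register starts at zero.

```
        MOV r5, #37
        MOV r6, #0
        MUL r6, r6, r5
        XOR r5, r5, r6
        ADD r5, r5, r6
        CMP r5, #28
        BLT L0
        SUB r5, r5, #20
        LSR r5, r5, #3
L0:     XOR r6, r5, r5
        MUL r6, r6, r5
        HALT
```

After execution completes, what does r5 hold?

2

r5=37
r6=0
r6=0*37=0
r5=37^0=37
r5=37+0=37
CMP r5, #28  (cmp 37,28)
BLT L0: not taken
r5=37-20=17
r5=17>>3=2
r6=2^2=0
r6=0*2=0
halt.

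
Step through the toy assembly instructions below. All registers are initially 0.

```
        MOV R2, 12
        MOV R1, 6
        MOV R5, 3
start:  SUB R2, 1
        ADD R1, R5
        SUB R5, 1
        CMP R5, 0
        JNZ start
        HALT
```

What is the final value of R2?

R2=12
R1=6
R5=3
R2=12-1=11
R1=6+3=9
R5=3-1=2
CMP R5, 0  (cmp 2,0)
JNZ start: taken
R2=11-1=10
R1=9+2=11
R5=2-1=1
CMP R5, 0  (cmp 1,0)
JNZ start: taken
R2=10-1=9
R1=11+1=12
R5=1-1=0
CMP R5, 0  (cmp 0,0)
JNZ start: not taken
halt.

9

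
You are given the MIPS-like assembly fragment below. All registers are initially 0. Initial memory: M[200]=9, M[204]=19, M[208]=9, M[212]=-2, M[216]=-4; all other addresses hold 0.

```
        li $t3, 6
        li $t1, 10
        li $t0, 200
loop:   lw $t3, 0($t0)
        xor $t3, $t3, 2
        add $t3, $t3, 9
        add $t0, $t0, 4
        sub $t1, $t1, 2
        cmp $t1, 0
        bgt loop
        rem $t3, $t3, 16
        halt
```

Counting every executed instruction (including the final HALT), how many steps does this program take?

after li $t3, 6: $t3=6
after li $t1, 10: $t1=10
after li $t0, 200: $t0=200
after lw $t3, 0($t0): $t3=M[200]=9
after xor $t3, $t3, 2: $t3=9^2=11
after add $t3, $t3, 9: $t3=11+9=20
after add $t0, $t0, 4: $t0=200+4=204
after sub $t1, $t1, 2: $t1=10-2=8
cmp $t1, 0  (cmp 8,0)
bgt loop: taken
after lw $t3, 0($t0): $t3=M[204]=19
after xor $t3, $t3, 2: $t3=19^2=17
after add $t3, $t3, 9: $t3=17+9=26
after add $t0, $t0, 4: $t0=204+4=208
after sub $t1, $t1, 2: $t1=8-2=6
cmp $t1, 0  (cmp 6,0)
bgt loop: taken
after lw $t3, 0($t0): $t3=M[208]=9
after xor $t3, $t3, 2: $t3=9^2=11
after add $t3, $t3, 9: $t3=11+9=20
after add $t0, $t0, 4: $t0=208+4=212
after sub $t1, $t1, 2: $t1=6-2=4
cmp $t1, 0  (cmp 4,0)
bgt loop: taken
after lw $t3, 0($t0): $t3=M[212]=-2
after xor $t3, $t3, 2: $t3=(-2)^2=-4
after add $t3, $t3, 9: $t3=(-4)+9=5
after add $t0, $t0, 4: $t0=212+4=216
after sub $t1, $t1, 2: $t1=4-2=2
cmp $t1, 0  (cmp 2,0)
bgt loop: taken
after lw $t3, 0($t0): $t3=M[216]=-4
after xor $t3, $t3, 2: $t3=(-4)^2=-2
after add $t3, $t3, 9: $t3=(-2)+9=7
after add $t0, $t0, 4: $t0=216+4=220
after sub $t1, $t1, 2: $t1=2-2=0
cmp $t1, 0  (cmp 0,0)
bgt loop: not taken
after rem $t3, $t3, 16: $t3=7%16=7
halt.
Total executed instructions: 40.

40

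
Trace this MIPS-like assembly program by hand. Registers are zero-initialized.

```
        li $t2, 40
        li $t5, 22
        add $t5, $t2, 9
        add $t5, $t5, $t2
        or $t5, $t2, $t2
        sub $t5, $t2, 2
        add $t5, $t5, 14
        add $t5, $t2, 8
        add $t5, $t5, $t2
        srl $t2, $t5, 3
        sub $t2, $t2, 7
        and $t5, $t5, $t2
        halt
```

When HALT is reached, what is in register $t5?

0

after li $t2, 40: $t2=40
after li $t5, 22: $t5=22
after add $t5, $t2, 9: $t5=40+9=49
after add $t5, $t5, $t2: $t5=49+40=89
after or $t5, $t2, $t2: $t5=40|40=40
after sub $t5, $t2, 2: $t5=40-2=38
after add $t5, $t5, 14: $t5=38+14=52
after add $t5, $t2, 8: $t5=40+8=48
after add $t5, $t5, $t2: $t5=48+40=88
after srl $t2, $t5, 3: $t2=88>>3=11
after sub $t2, $t2, 7: $t2=11-7=4
after and $t5, $t5, $t2: $t5=88&4=0
halt.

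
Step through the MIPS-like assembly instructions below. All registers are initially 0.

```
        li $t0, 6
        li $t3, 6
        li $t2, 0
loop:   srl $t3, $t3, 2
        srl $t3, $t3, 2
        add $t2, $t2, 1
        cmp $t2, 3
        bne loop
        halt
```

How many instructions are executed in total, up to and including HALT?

19

li $t0, 6 → $t0=6
li $t3, 6 → $t3=6
li $t2, 0 → $t2=0
srl $t3, $t3, 2 → $t3=6>>2=1
srl $t3, $t3, 2 → $t3=1>>2=0
add $t2, $t2, 1 → $t2=0+1=1
cmp $t2, 3  (cmp 1,3)
bne loop: taken
srl $t3, $t3, 2 → $t3=0>>2=0
srl $t3, $t3, 2 → $t3=0>>2=0
add $t2, $t2, 1 → $t2=1+1=2
cmp $t2, 3  (cmp 2,3)
bne loop: taken
srl $t3, $t3, 2 → $t3=0>>2=0
srl $t3, $t3, 2 → $t3=0>>2=0
add $t2, $t2, 1 → $t2=2+1=3
cmp $t2, 3  (cmp 3,3)
bne loop: not taken
halt.
Total executed instructions: 19.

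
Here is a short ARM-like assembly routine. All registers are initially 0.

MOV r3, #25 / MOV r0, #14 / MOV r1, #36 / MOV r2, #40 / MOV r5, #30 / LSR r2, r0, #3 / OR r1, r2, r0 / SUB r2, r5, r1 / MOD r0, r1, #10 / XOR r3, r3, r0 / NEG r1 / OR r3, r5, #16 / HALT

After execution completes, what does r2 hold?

15

r3=25
r0=14
r1=36
r2=40
r5=30
r2=14>>3=1
r1=1|14=15
r2=30-15=15
r0=15%10=5
r3=25^5=28
r1=-(15)=-15
r3=30|16=30
halt.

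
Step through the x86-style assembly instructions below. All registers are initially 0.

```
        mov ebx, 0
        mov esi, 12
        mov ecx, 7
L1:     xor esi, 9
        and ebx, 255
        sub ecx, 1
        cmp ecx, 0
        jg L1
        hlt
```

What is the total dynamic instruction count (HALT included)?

ebx=0
esi=12
ecx=7
esi=12^9=5
ebx=0&255=0
ecx=7-1=6
cmp ecx, 0  (cmp 6,0)
jg L1: taken
esi=5^9=12
ebx=0&255=0
ecx=6-1=5
cmp ecx, 0  (cmp 5,0)
jg L1: taken
esi=12^9=5
ebx=0&255=0
ecx=5-1=4
cmp ecx, 0  (cmp 4,0)
jg L1: taken
esi=5^9=12
ebx=0&255=0
ecx=4-1=3
cmp ecx, 0  (cmp 3,0)
jg L1: taken
esi=12^9=5
ebx=0&255=0
ecx=3-1=2
cmp ecx, 0  (cmp 2,0)
jg L1: taken
esi=5^9=12
ebx=0&255=0
ecx=2-1=1
cmp ecx, 0  (cmp 1,0)
jg L1: taken
esi=12^9=5
ebx=0&255=0
ecx=1-1=0
cmp ecx, 0  (cmp 0,0)
jg L1: not taken
halt.
Total executed instructions: 39.

39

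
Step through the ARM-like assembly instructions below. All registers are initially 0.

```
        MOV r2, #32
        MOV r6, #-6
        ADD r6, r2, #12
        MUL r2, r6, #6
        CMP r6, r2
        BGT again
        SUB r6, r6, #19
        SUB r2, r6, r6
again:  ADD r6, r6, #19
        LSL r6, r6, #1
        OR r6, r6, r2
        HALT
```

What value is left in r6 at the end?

MOV r2, #32 → r2=32
MOV r6, #-6 → r6=-6
ADD r6, r2, #12 → r6=32+12=44
MUL r2, r6, #6 → r2=44*6=264
CMP r6, r2  (cmp 44,264)
BGT again: not taken
SUB r6, r6, #19 → r6=44-19=25
SUB r2, r6, r6 → r2=25-25=0
ADD r6, r6, #19 → r6=25+19=44
LSL r6, r6, #1 → r6=44<<1=88
OR r6, r6, r2 → r6=88|0=88
halt.

88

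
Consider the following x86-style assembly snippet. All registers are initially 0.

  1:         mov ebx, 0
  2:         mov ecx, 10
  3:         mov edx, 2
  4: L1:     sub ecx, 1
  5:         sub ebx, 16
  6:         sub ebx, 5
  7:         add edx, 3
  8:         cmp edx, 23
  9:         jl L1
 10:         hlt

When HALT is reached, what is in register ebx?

after mov ebx, 0: ebx=0
after mov ecx, 10: ecx=10
after mov edx, 2: edx=2
after sub ecx, 1: ecx=10-1=9
after sub ebx, 16: ebx=0-16=-16
after sub ebx, 5: ebx=(-16)-5=-21
after add edx, 3: edx=2+3=5
cmp edx, 23  (cmp 5,23)
jl L1: taken
after sub ecx, 1: ecx=9-1=8
after sub ebx, 16: ebx=(-21)-16=-37
after sub ebx, 5: ebx=(-37)-5=-42
after add edx, 3: edx=5+3=8
cmp edx, 23  (cmp 8,23)
jl L1: taken
after sub ecx, 1: ecx=8-1=7
after sub ebx, 16: ebx=(-42)-16=-58
after sub ebx, 5: ebx=(-58)-5=-63
after add edx, 3: edx=8+3=11
cmp edx, 23  (cmp 11,23)
jl L1: taken
after sub ecx, 1: ecx=7-1=6
after sub ebx, 16: ebx=(-63)-16=-79
after sub ebx, 5: ebx=(-79)-5=-84
after add edx, 3: edx=11+3=14
cmp edx, 23  (cmp 14,23)
jl L1: taken
after sub ecx, 1: ecx=6-1=5
after sub ebx, 16: ebx=(-84)-16=-100
after sub ebx, 5: ebx=(-100)-5=-105
after add edx, 3: edx=14+3=17
cmp edx, 23  (cmp 17,23)
jl L1: taken
after sub ecx, 1: ecx=5-1=4
after sub ebx, 16: ebx=(-105)-16=-121
after sub ebx, 5: ebx=(-121)-5=-126
after add edx, 3: edx=17+3=20
cmp edx, 23  (cmp 20,23)
jl L1: taken
after sub ecx, 1: ecx=4-1=3
after sub ebx, 16: ebx=(-126)-16=-142
after sub ebx, 5: ebx=(-142)-5=-147
after add edx, 3: edx=20+3=23
cmp edx, 23  (cmp 23,23)
jl L1: not taken
halt.

-147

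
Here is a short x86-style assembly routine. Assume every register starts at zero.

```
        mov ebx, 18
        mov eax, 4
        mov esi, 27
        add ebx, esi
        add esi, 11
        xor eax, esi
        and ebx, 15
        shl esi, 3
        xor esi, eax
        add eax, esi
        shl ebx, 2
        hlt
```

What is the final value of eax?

after mov ebx, 18: ebx=18
after mov eax, 4: eax=4
after mov esi, 27: esi=27
after add ebx, esi: ebx=18+27=45
after add esi, 11: esi=27+11=38
after xor eax, esi: eax=4^38=34
after and ebx, 15: ebx=45&15=13
after shl esi, 3: esi=38<<3=304
after xor esi, eax: esi=304^34=274
after add eax, esi: eax=34+274=308
after shl ebx, 2: ebx=13<<2=52
halt.

308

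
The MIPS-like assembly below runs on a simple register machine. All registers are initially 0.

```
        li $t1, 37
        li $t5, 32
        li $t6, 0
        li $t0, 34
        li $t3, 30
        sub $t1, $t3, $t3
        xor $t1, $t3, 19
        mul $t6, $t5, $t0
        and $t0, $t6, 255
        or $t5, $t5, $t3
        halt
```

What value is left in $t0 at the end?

$t1=37
$t5=32
$t6=0
$t0=34
$t3=30
$t1=30-30=0
$t1=30^19=13
$t6=32*34=1088
$t0=1088&255=64
$t5=32|30=62
halt.

64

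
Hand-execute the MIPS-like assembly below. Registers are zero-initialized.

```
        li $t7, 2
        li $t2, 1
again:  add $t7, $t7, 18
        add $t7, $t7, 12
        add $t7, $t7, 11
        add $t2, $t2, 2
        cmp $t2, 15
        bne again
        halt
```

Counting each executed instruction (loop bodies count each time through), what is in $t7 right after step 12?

84

li $t7, 2 → $t7=2
li $t2, 1 → $t2=1
add $t7, $t7, 18 → $t7=2+18=20
add $t7, $t7, 12 → $t7=20+12=32
add $t7, $t7, 11 → $t7=32+11=43
add $t2, $t2, 2 → $t2=1+2=3
cmp $t2, 15  (cmp 3,15)
bne again: taken
add $t7, $t7, 18 → $t7=43+18=61
add $t7, $t7, 12 → $t7=61+12=73
add $t7, $t7, 11 → $t7=73+11=84
add $t2, $t2, 2 → $t2=3+2=5
After step 12: $t7 = 84.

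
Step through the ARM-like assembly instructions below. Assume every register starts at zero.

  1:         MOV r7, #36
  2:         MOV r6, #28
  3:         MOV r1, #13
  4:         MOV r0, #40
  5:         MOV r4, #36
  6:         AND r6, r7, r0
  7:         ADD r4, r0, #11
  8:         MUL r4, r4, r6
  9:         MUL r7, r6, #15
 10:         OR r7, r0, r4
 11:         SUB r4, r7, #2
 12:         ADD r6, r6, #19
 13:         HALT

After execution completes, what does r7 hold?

MOV r7, #36 → r7=36
MOV r6, #28 → r6=28
MOV r1, #13 → r1=13
MOV r0, #40 → r0=40
MOV r4, #36 → r4=36
AND r6, r7, r0 → r6=36&40=32
ADD r4, r0, #11 → r4=40+11=51
MUL r4, r4, r6 → r4=51*32=1632
MUL r7, r6, #15 → r7=32*15=480
OR r7, r0, r4 → r7=40|1632=1640
SUB r4, r7, #2 → r4=1640-2=1638
ADD r6, r6, #19 → r6=32+19=51
halt.

1640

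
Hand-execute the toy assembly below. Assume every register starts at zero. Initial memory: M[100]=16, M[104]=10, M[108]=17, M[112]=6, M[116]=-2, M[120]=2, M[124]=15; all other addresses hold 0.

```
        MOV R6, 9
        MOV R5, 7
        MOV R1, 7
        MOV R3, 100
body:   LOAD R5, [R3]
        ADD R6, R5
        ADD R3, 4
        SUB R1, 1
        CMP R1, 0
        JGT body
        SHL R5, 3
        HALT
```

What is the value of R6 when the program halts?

73

after MOV R6, 9: R6=9
after MOV R5, 7: R5=7
after MOV R1, 7: R1=7
after MOV R3, 100: R3=100
after LOAD R5, [R3]: R5=M[100]=16
after ADD R6, R5: R6=9+16=25
after ADD R3, 4: R3=100+4=104
after SUB R1, 1: R1=7-1=6
CMP R1, 0  (cmp 6,0)
JGT body: taken
after LOAD R5, [R3]: R5=M[104]=10
after ADD R6, R5: R6=25+10=35
after ADD R3, 4: R3=104+4=108
after SUB R1, 1: R1=6-1=5
CMP R1, 0  (cmp 5,0)
JGT body: taken
after LOAD R5, [R3]: R5=M[108]=17
after ADD R6, R5: R6=35+17=52
after ADD R3, 4: R3=108+4=112
after SUB R1, 1: R1=5-1=4
CMP R1, 0  (cmp 4,0)
JGT body: taken
after LOAD R5, [R3]: R5=M[112]=6
after ADD R6, R5: R6=52+6=58
after ADD R3, 4: R3=112+4=116
after SUB R1, 1: R1=4-1=3
CMP R1, 0  (cmp 3,0)
JGT body: taken
after LOAD R5, [R3]: R5=M[116]=-2
after ADD R6, R5: R6=58+(-2)=56
after ADD R3, 4: R3=116+4=120
after SUB R1, 1: R1=3-1=2
CMP R1, 0  (cmp 2,0)
JGT body: taken
after LOAD R5, [R3]: R5=M[120]=2
after ADD R6, R5: R6=56+2=58
after ADD R3, 4: R3=120+4=124
after SUB R1, 1: R1=2-1=1
CMP R1, 0  (cmp 1,0)
JGT body: taken
after LOAD R5, [R3]: R5=M[124]=15
after ADD R6, R5: R6=58+15=73
after ADD R3, 4: R3=124+4=128
after SUB R1, 1: R1=1-1=0
CMP R1, 0  (cmp 0,0)
JGT body: not taken
after SHL R5, 3: R5=15<<3=120
halt.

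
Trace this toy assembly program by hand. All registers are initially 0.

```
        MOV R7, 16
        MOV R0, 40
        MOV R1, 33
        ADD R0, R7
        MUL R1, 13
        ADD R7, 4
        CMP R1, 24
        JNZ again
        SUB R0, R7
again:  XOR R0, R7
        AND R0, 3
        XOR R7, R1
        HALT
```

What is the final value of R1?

MOV R7, 16 → R7=16
MOV R0, 40 → R0=40
MOV R1, 33 → R1=33
ADD R0, R7 → R0=40+16=56
MUL R1, 13 → R1=33*13=429
ADD R7, 4 → R7=16+4=20
CMP R1, 24  (cmp 429,24)
JNZ again: taken
XOR R0, R7 → R0=56^20=44
AND R0, 3 → R0=44&3=0
XOR R7, R1 → R7=20^429=441
halt.

429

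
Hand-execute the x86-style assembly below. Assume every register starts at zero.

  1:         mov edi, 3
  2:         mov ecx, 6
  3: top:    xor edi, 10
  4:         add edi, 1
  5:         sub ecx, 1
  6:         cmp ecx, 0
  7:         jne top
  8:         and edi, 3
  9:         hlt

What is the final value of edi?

1

after mov edi, 3: edi=3
after mov ecx, 6: ecx=6
after xor edi, 10: edi=3^10=9
after add edi, 1: edi=9+1=10
after sub ecx, 1: ecx=6-1=5
cmp ecx, 0  (cmp 5,0)
jne top: taken
after xor edi, 10: edi=10^10=0
after add edi, 1: edi=0+1=1
after sub ecx, 1: ecx=5-1=4
cmp ecx, 0  (cmp 4,0)
jne top: taken
after xor edi, 10: edi=1^10=11
after add edi, 1: edi=11+1=12
after sub ecx, 1: ecx=4-1=3
cmp ecx, 0  (cmp 3,0)
jne top: taken
after xor edi, 10: edi=12^10=6
after add edi, 1: edi=6+1=7
after sub ecx, 1: ecx=3-1=2
cmp ecx, 0  (cmp 2,0)
jne top: taken
after xor edi, 10: edi=7^10=13
after add edi, 1: edi=13+1=14
after sub ecx, 1: ecx=2-1=1
cmp ecx, 0  (cmp 1,0)
jne top: taken
after xor edi, 10: edi=14^10=4
after add edi, 1: edi=4+1=5
after sub ecx, 1: ecx=1-1=0
cmp ecx, 0  (cmp 0,0)
jne top: not taken
after and edi, 3: edi=5&3=1
halt.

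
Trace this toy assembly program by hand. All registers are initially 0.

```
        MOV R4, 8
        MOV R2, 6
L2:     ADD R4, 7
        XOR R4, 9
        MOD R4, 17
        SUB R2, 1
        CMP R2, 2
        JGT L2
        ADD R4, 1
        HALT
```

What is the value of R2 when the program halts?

2

MOV R4, 8 → R4=8
MOV R2, 6 → R2=6
ADD R4, 7 → R4=8+7=15
XOR R4, 9 → R4=15^9=6
MOD R4, 17 → R4=6%17=6
SUB R2, 1 → R2=6-1=5
CMP R2, 2  (cmp 5,2)
JGT L2: taken
ADD R4, 7 → R4=6+7=13
XOR R4, 9 → R4=13^9=4
MOD R4, 17 → R4=4%17=4
SUB R2, 1 → R2=5-1=4
CMP R2, 2  (cmp 4,2)
JGT L2: taken
ADD R4, 7 → R4=4+7=11
XOR R4, 9 → R4=11^9=2
MOD R4, 17 → R4=2%17=2
SUB R2, 1 → R2=4-1=3
CMP R2, 2  (cmp 3,2)
JGT L2: taken
ADD R4, 7 → R4=2+7=9
XOR R4, 9 → R4=9^9=0
MOD R4, 17 → R4=0%17=0
SUB R2, 1 → R2=3-1=2
CMP R2, 2  (cmp 2,2)
JGT L2: not taken
ADD R4, 1 → R4=0+1=1
halt.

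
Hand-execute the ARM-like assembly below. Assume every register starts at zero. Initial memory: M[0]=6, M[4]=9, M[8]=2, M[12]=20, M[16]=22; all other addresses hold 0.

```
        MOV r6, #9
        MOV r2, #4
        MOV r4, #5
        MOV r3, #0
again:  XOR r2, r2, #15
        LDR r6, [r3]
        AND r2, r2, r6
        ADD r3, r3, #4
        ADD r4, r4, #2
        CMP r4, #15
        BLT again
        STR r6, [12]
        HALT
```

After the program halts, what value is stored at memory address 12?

22

after MOV r6, #9: r6=9
after MOV r2, #4: r2=4
after MOV r4, #5: r4=5
after MOV r3, #0: r3=0
after XOR r2, r2, #15: r2=4^15=11
after LDR r6, [r3]: r6=M[0]=6
after AND r2, r2, r6: r2=11&6=2
after ADD r3, r3, #4: r3=0+4=4
after ADD r4, r4, #2: r4=5+2=7
CMP r4, #15  (cmp 7,15)
BLT again: taken
after XOR r2, r2, #15: r2=2^15=13
after LDR r6, [r3]: r6=M[4]=9
after AND r2, r2, r6: r2=13&9=9
after ADD r3, r3, #4: r3=4+4=8
after ADD r4, r4, #2: r4=7+2=9
CMP r4, #15  (cmp 9,15)
BLT again: taken
after XOR r2, r2, #15: r2=9^15=6
after LDR r6, [r3]: r6=M[8]=2
after AND r2, r2, r6: r2=6&2=2
after ADD r3, r3, #4: r3=8+4=12
after ADD r4, r4, #2: r4=9+2=11
CMP r4, #15  (cmp 11,15)
BLT again: taken
after XOR r2, r2, #15: r2=2^15=13
after LDR r6, [r3]: r6=M[12]=20
after AND r2, r2, r6: r2=13&20=4
after ADD r3, r3, #4: r3=12+4=16
after ADD r4, r4, #2: r4=11+2=13
CMP r4, #15  (cmp 13,15)
BLT again: taken
after XOR r2, r2, #15: r2=4^15=11
after LDR r6, [r3]: r6=M[16]=22
after AND r2, r2, r6: r2=11&22=2
after ADD r3, r3, #4: r3=16+4=20
after ADD r4, r4, #2: r4=13+2=15
CMP r4, #15  (cmp 15,15)
BLT again: not taken
STR r6, [12] → M[12]=22
halt.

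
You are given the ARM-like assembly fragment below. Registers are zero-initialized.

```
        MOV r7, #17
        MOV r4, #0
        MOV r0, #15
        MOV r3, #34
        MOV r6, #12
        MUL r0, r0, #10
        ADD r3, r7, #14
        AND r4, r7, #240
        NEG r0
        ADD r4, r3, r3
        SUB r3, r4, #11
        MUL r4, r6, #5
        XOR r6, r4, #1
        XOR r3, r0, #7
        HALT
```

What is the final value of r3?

-147

r7=17
r4=0
r0=15
r3=34
r6=12
r0=15*10=150
r3=17+14=31
r4=17&240=16
r0=-(150)=-150
r4=31+31=62
r3=62-11=51
r4=12*5=60
r6=60^1=61
r3=(-150)^7=-147
halt.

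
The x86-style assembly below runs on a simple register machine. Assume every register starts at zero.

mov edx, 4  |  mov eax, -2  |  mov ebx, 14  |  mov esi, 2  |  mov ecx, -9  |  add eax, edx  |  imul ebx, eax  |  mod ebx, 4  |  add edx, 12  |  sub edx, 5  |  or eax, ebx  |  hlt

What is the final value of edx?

11

edx=4
eax=-2
ebx=14
esi=2
ecx=-9
eax=(-2)+4=2
ebx=14*2=28
ebx=28%4=0
edx=4+12=16
edx=16-5=11
eax=2|0=2
halt.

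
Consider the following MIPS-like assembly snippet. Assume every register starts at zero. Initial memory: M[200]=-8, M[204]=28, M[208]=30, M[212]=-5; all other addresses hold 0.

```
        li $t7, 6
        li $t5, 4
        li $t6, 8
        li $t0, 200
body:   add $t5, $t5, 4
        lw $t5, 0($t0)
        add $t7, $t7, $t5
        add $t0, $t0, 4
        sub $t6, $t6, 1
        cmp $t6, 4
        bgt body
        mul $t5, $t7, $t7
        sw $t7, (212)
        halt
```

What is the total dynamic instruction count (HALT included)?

35

after li $t7, 6: $t7=6
after li $t5, 4: $t5=4
after li $t6, 8: $t6=8
after li $t0, 200: $t0=200
after add $t5, $t5, 4: $t5=4+4=8
after lw $t5, 0($t0): $t5=M[200]=-8
after add $t7, $t7, $t5: $t7=6+(-8)=-2
after add $t0, $t0, 4: $t0=200+4=204
after sub $t6, $t6, 1: $t6=8-1=7
cmp $t6, 4  (cmp 7,4)
bgt body: taken
after add $t5, $t5, 4: $t5=(-8)+4=-4
after lw $t5, 0($t0): $t5=M[204]=28
after add $t7, $t7, $t5: $t7=(-2)+28=26
after add $t0, $t0, 4: $t0=204+4=208
after sub $t6, $t6, 1: $t6=7-1=6
cmp $t6, 4  (cmp 6,4)
bgt body: taken
after add $t5, $t5, 4: $t5=28+4=32
after lw $t5, 0($t0): $t5=M[208]=30
after add $t7, $t7, $t5: $t7=26+30=56
after add $t0, $t0, 4: $t0=208+4=212
after sub $t6, $t6, 1: $t6=6-1=5
cmp $t6, 4  (cmp 5,4)
bgt body: taken
after add $t5, $t5, 4: $t5=30+4=34
after lw $t5, 0($t0): $t5=M[212]=-5
after add $t7, $t7, $t5: $t7=56+(-5)=51
after add $t0, $t0, 4: $t0=212+4=216
after sub $t6, $t6, 1: $t6=5-1=4
cmp $t6, 4  (cmp 4,4)
bgt body: not taken
after mul $t5, $t7, $t7: $t5=51*51=2601
sw $t7, (212) → M[212]=51
halt.
Total executed instructions: 35.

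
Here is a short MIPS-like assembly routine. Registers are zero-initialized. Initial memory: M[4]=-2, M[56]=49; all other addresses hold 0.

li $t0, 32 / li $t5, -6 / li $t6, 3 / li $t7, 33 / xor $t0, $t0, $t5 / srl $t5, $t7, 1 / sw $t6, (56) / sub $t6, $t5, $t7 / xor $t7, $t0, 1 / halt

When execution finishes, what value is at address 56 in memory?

after li $t0, 32: $t0=32
after li $t5, -6: $t5=-6
after li $t6, 3: $t6=3
after li $t7, 33: $t7=33
after xor $t0, $t0, $t5: $t0=32^(-6)=-38
after srl $t5, $t7, 1: $t5=33>>1=16
sw $t6, (56) → M[56]=3
after sub $t6, $t5, $t7: $t6=16-33=-17
after xor $t7, $t0, 1: $t7=(-38)^1=-37
halt.

3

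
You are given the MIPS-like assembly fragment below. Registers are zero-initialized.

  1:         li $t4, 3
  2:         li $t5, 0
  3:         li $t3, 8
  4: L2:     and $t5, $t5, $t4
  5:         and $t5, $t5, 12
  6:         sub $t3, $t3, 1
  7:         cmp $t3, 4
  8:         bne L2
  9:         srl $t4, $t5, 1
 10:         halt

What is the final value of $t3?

$t4=3
$t5=0
$t3=8
$t5=0&3=0
$t5=0&12=0
$t3=8-1=7
cmp $t3, 4  (cmp 7,4)
bne L2: taken
$t5=0&3=0
$t5=0&12=0
$t3=7-1=6
cmp $t3, 4  (cmp 6,4)
bne L2: taken
$t5=0&3=0
$t5=0&12=0
$t3=6-1=5
cmp $t3, 4  (cmp 5,4)
bne L2: taken
$t5=0&3=0
$t5=0&12=0
$t3=5-1=4
cmp $t3, 4  (cmp 4,4)
bne L2: not taken
$t4=0>>1=0
halt.

4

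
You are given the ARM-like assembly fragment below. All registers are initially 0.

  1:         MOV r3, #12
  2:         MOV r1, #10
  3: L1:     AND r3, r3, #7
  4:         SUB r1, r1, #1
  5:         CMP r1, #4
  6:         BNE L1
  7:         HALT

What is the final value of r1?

4

MOV r3, #12 → r3=12
MOV r1, #10 → r1=10
AND r3, r3, #7 → r3=12&7=4
SUB r1, r1, #1 → r1=10-1=9
CMP r1, #4  (cmp 9,4)
BNE L1: taken
AND r3, r3, #7 → r3=4&7=4
SUB r1, r1, #1 → r1=9-1=8
CMP r1, #4  (cmp 8,4)
BNE L1: taken
AND r3, r3, #7 → r3=4&7=4
SUB r1, r1, #1 → r1=8-1=7
CMP r1, #4  (cmp 7,4)
BNE L1: taken
AND r3, r3, #7 → r3=4&7=4
SUB r1, r1, #1 → r1=7-1=6
CMP r1, #4  (cmp 6,4)
BNE L1: taken
AND r3, r3, #7 → r3=4&7=4
SUB r1, r1, #1 → r1=6-1=5
CMP r1, #4  (cmp 5,4)
BNE L1: taken
AND r3, r3, #7 → r3=4&7=4
SUB r1, r1, #1 → r1=5-1=4
CMP r1, #4  (cmp 4,4)
BNE L1: not taken
halt.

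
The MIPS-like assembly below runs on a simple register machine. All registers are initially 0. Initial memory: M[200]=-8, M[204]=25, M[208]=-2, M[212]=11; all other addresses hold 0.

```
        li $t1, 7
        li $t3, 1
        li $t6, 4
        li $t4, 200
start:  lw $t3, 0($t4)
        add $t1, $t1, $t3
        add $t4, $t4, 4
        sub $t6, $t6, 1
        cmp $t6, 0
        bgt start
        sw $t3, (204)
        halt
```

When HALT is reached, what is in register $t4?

216

after li $t1, 7: $t1=7
after li $t3, 1: $t3=1
after li $t6, 4: $t6=4
after li $t4, 200: $t4=200
after lw $t3, 0($t4): $t3=M[200]=-8
after add $t1, $t1, $t3: $t1=7+(-8)=-1
after add $t4, $t4, 4: $t4=200+4=204
after sub $t6, $t6, 1: $t6=4-1=3
cmp $t6, 0  (cmp 3,0)
bgt start: taken
after lw $t3, 0($t4): $t3=M[204]=25
after add $t1, $t1, $t3: $t1=(-1)+25=24
after add $t4, $t4, 4: $t4=204+4=208
after sub $t6, $t6, 1: $t6=3-1=2
cmp $t6, 0  (cmp 2,0)
bgt start: taken
after lw $t3, 0($t4): $t3=M[208]=-2
after add $t1, $t1, $t3: $t1=24+(-2)=22
after add $t4, $t4, 4: $t4=208+4=212
after sub $t6, $t6, 1: $t6=2-1=1
cmp $t6, 0  (cmp 1,0)
bgt start: taken
after lw $t3, 0($t4): $t3=M[212]=11
after add $t1, $t1, $t3: $t1=22+11=33
after add $t4, $t4, 4: $t4=212+4=216
after sub $t6, $t6, 1: $t6=1-1=0
cmp $t6, 0  (cmp 0,0)
bgt start: not taken
sw $t3, (204) → M[204]=11
halt.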